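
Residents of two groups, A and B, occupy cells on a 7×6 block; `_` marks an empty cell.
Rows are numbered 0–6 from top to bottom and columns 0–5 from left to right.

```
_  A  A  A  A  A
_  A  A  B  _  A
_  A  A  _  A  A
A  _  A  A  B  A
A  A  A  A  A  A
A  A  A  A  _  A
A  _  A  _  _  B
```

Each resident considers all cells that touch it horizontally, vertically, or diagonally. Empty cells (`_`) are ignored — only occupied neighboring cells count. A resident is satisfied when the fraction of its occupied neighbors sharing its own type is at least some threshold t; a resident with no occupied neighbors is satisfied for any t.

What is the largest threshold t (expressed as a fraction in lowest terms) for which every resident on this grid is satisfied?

(0,1)A 3/3
(0,2)A 4/5
(0,3)A 3/4
(0,4)A 3/4
(0,5)A 2/2
(1,1)A 5/5
(1,2)A 6/7
(1,3)B 0/6
(1,5)A 4/4
(2,1)A 5/5
(2,2)A 5/6
(2,4)A 4/6
(2,5)A 3/4
(3,0)A 3/3
(3,2)A 6/6
(3,3)A 6/7
(3,4)B 0/7
(3,5)A 4/5
(4,0)A 4/4
(4,1)A 7/7
(4,2)A 7/7
(4,3)A 6/7
(4,4)A 6/7
(4,5)A 3/4
(5,0)A 4/4
(5,1)A 7/7
(5,2)A 6/6
(5,3)A 5/5
(5,5)A 2/3
(6,0)A 2/2
(6,2)A 3/3
(6,5)B 0/1
The smallest same-type fraction is 0/6 at (1,3), which reduces to 0/1. Any threshold above that leaves this resident unsatisfied.

0/1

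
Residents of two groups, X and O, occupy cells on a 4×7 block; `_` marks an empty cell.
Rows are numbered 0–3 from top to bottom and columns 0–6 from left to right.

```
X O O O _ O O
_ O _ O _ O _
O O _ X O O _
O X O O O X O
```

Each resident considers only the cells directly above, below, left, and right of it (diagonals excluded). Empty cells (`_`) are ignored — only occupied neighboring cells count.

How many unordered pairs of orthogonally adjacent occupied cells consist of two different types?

Scan each occupied cell's neighbors to the right and below so each pair is counted once.
Row 0: X(0,0)–O(0,1)≠ O(0,1)–O(0,2)= O(0,1)–O(1,1)= O(0,2)–O(0,3)= O(0,3)–O(1,3)= O(0,5)–O(0,6)= O(0,5)–O(1,5)=  → 1/7 unlike.
Row 1: O(1,1)–O(2,1)= O(1,3)–X(2,3)≠ O(1,5)–O(2,5)=  → 1/3 unlike.
Row 2: O(2,0)–O(2,1)= O(2,0)–O(3,0)= O(2,1)–X(3,1)≠ X(2,3)–O(2,4)≠ X(2,3)–O(3,3)≠ O(2,4)–O(2,5)= O(2,4)–O(3,4)= O(2,5)–X(3,5)≠  → 4/8 unlike.
Row 3: O(3,0)–X(3,1)≠ X(3,1)–O(3,2)≠ O(3,2)–O(3,3)= O(3,3)–O(3,4)= O(3,4)–X(3,5)≠ X(3,5)–O(3,6)≠  → 4/6 unlike.
Total adjacent occupied pairs: 24; unlike-type pairs: 10.

10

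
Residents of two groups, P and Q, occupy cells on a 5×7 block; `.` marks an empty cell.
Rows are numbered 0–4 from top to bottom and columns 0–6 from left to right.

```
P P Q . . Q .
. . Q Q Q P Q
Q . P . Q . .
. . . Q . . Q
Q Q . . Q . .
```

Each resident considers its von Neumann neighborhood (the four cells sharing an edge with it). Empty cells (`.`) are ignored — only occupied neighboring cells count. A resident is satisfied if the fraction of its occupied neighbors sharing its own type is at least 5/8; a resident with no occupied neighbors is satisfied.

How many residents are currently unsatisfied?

6

(0,0)P 1/1 ok
(0,1)P 1/2 unhappy
(0,2)Q 1/2 unhappy
(0,5)Q 0/1 unhappy
(1,2)Q 2/3 ok
(1,3)Q 2/2 ok
(1,4)Q 2/3 ok
(1,5)P 0/3 unhappy
(1,6)Q 0/1 unhappy
(2,0)Q 0/0 ok
(2,2)P 0/1 unhappy
(2,4)Q 1/1 ok
(3,3)Q 0/0 ok
(3,6)Q 0/0 ok
(4,0)Q 1/1 ok
(4,1)Q 1/1 ok
(4,4)Q 0/0 ok
Unsatisfied: (0,1), (0,2), (0,5), (1,5), (1,6), (2,2) — 6 in total.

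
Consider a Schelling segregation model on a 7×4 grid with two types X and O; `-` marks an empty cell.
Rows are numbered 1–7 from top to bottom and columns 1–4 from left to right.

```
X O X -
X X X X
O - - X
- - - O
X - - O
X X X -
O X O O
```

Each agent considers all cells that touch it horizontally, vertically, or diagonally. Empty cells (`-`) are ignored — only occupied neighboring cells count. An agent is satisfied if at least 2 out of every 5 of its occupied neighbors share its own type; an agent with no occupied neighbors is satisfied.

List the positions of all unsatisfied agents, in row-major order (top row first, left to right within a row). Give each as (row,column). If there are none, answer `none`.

(1,1)X 2/3 ok
(1,2)O 0/5 unhappy
(1,3)X 3/4 ok
(2,1)X 2/4 ok
(2,2)X 4/6 ok
(2,3)X 4/5 ok
(2,4)X 3/3 ok
(3,1)O 0/2 unhappy
(3,4)X 2/3 ok
(4,4)O 1/2 ok
(5,1)X 2/2 ok
(5,4)O 1/2 ok
(6,1)X 3/4 ok
(6,2)X 4/6 ok
(6,3)X 2/5 ok
(7,1)O 0/3 unhappy
(7,2)X 3/5 ok
(7,3)O 1/4 unhappy
(7,4)O 1/2 ok

(1,2), (3,1), (7,1), (7,3)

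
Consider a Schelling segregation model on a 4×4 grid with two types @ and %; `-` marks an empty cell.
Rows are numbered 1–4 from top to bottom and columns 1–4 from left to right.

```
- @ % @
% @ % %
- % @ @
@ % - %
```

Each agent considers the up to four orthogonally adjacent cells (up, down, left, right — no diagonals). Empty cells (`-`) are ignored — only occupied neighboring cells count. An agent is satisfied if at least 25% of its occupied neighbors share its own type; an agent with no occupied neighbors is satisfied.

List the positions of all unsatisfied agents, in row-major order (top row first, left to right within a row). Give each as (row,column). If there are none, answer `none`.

Row 1: (1,2)@ 1/2 satisfied · (1,3)% 1/3 satisfied · (1,4)@ 0/2 not
Row 2: (2,1)% 0/1 not · (2,2)@ 1/4 satisfied · (2,3)% 2/4 satisfied · (2,4)% 1/3 satisfied
Row 3: (3,2)% 1/3 satisfied · (3,3)@ 1/3 satisfied · (3,4)@ 1/3 satisfied
Row 4: (4,1)@ 0/1 not · (4,2)% 1/2 satisfied · (4,4)% 0/1 not

(1,4), (2,1), (4,1), (4,4)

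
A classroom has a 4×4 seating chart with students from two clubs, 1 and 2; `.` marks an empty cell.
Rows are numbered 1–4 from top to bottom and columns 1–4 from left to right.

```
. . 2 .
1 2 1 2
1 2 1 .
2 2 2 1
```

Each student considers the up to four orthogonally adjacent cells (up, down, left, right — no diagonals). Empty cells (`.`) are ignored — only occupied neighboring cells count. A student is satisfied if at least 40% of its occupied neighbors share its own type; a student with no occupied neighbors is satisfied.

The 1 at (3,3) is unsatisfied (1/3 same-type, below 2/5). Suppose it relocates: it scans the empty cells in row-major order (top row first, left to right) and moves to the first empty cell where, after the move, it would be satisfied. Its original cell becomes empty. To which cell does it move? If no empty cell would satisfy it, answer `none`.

Vacating (3,3). Empty cells in order:
  (1,1): 1/1 same-type → satisfied — stop here.

(1,1)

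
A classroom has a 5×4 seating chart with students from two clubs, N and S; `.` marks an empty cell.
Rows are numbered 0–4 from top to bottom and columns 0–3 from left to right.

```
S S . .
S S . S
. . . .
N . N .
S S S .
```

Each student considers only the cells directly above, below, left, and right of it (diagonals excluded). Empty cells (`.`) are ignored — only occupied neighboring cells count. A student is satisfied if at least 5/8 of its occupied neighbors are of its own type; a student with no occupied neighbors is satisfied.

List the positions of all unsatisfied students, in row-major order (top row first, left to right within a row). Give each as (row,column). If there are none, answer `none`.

(3,0), (3,2), (4,0), (4,2)

(0,0)S 2/2 ✓
(0,1)S 2/2 ✓
(1,0)S 2/2 ✓
(1,1)S 2/2 ✓
(1,3)S 0/0 ✓
(3,0)N 0/1 ✗
(3,2)N 0/1 ✗
(4,0)S 1/2 ✗
(4,1)S 2/2 ✓
(4,2)S 1/2 ✗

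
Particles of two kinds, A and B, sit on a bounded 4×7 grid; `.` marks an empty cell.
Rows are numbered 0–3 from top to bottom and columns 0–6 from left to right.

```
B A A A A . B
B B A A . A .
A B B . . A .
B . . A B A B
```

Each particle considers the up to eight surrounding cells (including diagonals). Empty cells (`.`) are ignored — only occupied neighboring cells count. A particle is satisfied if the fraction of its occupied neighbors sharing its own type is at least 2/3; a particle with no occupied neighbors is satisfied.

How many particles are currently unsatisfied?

(0,0)B 2/3 ok
(0,1)A 2/5 unhappy
(0,2)A 4/5 ok
(0,3)A 4/4 ok
(0,4)A 3/3 ok
(0,6)B 0/1 unhappy
(1,0)B 3/5 unhappy
(1,1)B 4/8 unhappy
(1,2)A 4/7 unhappy
(1,3)A 4/5 ok
(1,5)A 2/3 ok
(2,0)A 0/4 unhappy
(2,1)B 4/6 ok
(2,2)B 2/5 unhappy
(2,5)A 2/4 unhappy
(3,0)B 1/2 unhappy
(3,3)A 0/2 unhappy
(3,4)B 0/3 unhappy
(3,5)A 1/3 unhappy
(3,6)B 0/2 unhappy
Unsatisfied: (0,1), (0,6), (1,0), (1,1), (1,2), (2,0), (2,2), (2,5), (3,0), (3,3), (3,4), (3,5), (3,6) — 13 in total.

13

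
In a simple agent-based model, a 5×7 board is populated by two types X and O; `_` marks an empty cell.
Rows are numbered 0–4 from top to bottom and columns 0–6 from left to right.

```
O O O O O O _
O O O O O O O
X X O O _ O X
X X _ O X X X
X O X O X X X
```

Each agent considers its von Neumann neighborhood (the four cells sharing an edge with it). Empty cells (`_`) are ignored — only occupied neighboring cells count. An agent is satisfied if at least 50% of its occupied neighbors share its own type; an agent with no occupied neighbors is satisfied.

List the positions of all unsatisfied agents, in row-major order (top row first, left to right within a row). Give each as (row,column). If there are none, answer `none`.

Row 0: (0,0)O 2/2 satisfied · (0,1)O 3/3 satisfied · (0,2)O 3/3 satisfied · (0,3)O 3/3 satisfied · (0,4)O 3/3 satisfied · (0,5)O 2/2 satisfied
Row 1: (1,0)O 2/3 satisfied · (1,1)O 3/4 satisfied · (1,2)O 4/4 satisfied · (1,3)O 4/4 satisfied · (1,4)O 3/3 satisfied · (1,5)O 4/4 satisfied · (1,6)O 1/2 satisfied
Row 2: (2,0)X 2/3 satisfied · (2,1)X 2/4 satisfied · (2,2)O 2/3 satisfied · (2,3)O 3/3 satisfied · (2,5)O 1/3 not · (2,6)X 1/3 not
Row 3: (3,0)X 3/3 satisfied · (3,1)X 2/3 satisfied · (3,3)O 2/3 satisfied · (3,4)X 2/3 satisfied · (3,5)X 3/4 satisfied · (3,6)X 3/3 satisfied
Row 4: (4,0)X 1/2 satisfied · (4,1)O 0/3 not · (4,2)X 0/2 not · (4,3)O 1/3 not · (4,4)X 2/3 satisfied · (4,5)X 3/3 satisfied · (4,6)X 2/2 satisfied

(2,5), (2,6), (4,1), (4,2), (4,3)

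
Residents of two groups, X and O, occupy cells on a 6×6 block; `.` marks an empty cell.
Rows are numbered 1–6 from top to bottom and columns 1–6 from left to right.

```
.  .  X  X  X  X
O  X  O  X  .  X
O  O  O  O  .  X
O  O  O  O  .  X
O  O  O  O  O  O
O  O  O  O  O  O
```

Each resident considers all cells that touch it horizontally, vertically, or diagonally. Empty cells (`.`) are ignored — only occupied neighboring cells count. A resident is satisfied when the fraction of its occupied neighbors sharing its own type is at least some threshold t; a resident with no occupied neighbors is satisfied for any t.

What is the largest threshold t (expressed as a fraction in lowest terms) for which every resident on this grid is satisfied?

1/6

(1,3)X 3/4
(1,4)X 3/4
(1,5)X 4/4
(1,6)X 2/2
(2,1)O 2/3
(2,2)X 1/6
(2,3)O 3/7
(2,4)X 3/6
(2,6)X 3/3
(3,1)O 4/5
(3,2)O 7/8
(3,3)O 6/8
(3,4)O 4/5
(3,6)X 2/2
(4,1)O 5/5
(4,2)O 8/8
(4,3)O 8/8
(4,4)O 6/6
(4,6)X 1/3
(5,1)O 5/5
(5,2)O 8/8
(5,3)O 8/8
(5,4)O 7/7
(5,5)O 6/7
(5,6)O 3/4
(6,1)O 3/3
(6,2)O 5/5
(6,3)O 5/5
(6,4)O 5/5
(6,5)O 5/5
(6,6)O 3/3
The smallest same-type fraction is 1/6 at (2,2), which reduces to 1/6. Any threshold above that leaves this resident unsatisfied.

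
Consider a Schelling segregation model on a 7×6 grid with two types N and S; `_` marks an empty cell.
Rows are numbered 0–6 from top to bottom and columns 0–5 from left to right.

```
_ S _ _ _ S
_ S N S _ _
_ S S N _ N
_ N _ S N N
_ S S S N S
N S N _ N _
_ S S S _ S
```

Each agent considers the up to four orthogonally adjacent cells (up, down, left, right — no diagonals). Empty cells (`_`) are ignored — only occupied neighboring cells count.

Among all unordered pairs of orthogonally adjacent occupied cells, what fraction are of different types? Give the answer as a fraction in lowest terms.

Scan each occupied cell's neighbors to the right and below so each pair is counted once.
From row 0: 0 unlike of 1 pairs (running 0/1).
From row 1: 4 unlike of 5 pairs (running 4/6).
From row 2: 3 unlike of 5 pairs (running 7/11).
From row 3: 3 unlike of 6 pairs (running 10/17).
From row 4: 3 unlike of 7 pairs (running 13/24).
From row 5: 3 unlike of 4 pairs (running 16/28).
From row 6: 0 unlike of 2 pairs (running 16/30).
Total adjacent occupied pairs: 30; unlike-type pairs: 16.
16/30 reduces to 8/15.

8/15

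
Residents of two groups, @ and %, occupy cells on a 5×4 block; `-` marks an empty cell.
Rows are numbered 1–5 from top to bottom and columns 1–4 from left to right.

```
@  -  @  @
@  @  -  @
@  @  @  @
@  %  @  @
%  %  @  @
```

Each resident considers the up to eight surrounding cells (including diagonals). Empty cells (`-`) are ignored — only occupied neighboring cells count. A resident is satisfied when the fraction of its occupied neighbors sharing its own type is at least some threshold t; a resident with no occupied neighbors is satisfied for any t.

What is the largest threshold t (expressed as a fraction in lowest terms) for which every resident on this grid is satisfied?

1/4

Row 1: (1,1)@ 2/2 · (1,3)@ 3/3 · (1,4)@ 2/2
Row 2: (2,1)@ 4/4 · (2,2)@ 6/6 · (2,4)@ 4/4
Row 3: (3,1)@ 4/5 · (3,2)@ 6/7 · (3,3)@ 6/7 · (3,4)@ 4/4
Row 4: (4,1)@ 2/5 · (4,2)% 2/8 · (4,3)@ 6/8 · (4,4)@ 5/5
Row 5: (5,1)% 2/3 · (5,2)% 2/5 · (5,3)@ 3/5 · (5,4)@ 3/3
The smallest same-type fraction is 2/8 at (4,2), which reduces to 1/4. Any threshold above that leaves this resident unsatisfied.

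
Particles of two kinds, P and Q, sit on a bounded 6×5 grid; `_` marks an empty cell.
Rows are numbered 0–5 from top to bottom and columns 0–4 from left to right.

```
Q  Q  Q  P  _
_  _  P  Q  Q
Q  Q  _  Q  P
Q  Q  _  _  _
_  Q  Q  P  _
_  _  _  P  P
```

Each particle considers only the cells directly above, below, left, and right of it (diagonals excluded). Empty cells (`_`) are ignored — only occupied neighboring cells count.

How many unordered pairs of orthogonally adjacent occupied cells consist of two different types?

Scan each occupied cell's neighbors to the right and below so each pair is counted once.
Row 0: Q(0,0)–Q(0,1)= Q(0,1)–Q(0,2)= Q(0,2)–P(0,3)≠ Q(0,2)–P(1,2)≠ P(0,3)–Q(1,3)≠  → 3/5 unlike.
Row 1: P(1,2)–Q(1,3)≠ Q(1,3)–Q(1,4)= Q(1,3)–Q(2,3)= Q(1,4)–P(2,4)≠  → 2/4 unlike.
Row 2: Q(2,0)–Q(2,1)= Q(2,0)–Q(3,0)= Q(2,1)–Q(3,1)= Q(2,3)–P(2,4)≠  → 1/4 unlike.
Row 3: Q(3,0)–Q(3,1)= Q(3,1)–Q(4,1)=  → 0/2 unlike.
Row 4: Q(4,1)–Q(4,2)= Q(4,2)–P(4,3)≠ P(4,3)–P(5,3)=  → 1/3 unlike.
Row 5: P(5,3)–P(5,4)=  → 0/1 unlike.
Total adjacent occupied pairs: 19; unlike-type pairs: 7.

7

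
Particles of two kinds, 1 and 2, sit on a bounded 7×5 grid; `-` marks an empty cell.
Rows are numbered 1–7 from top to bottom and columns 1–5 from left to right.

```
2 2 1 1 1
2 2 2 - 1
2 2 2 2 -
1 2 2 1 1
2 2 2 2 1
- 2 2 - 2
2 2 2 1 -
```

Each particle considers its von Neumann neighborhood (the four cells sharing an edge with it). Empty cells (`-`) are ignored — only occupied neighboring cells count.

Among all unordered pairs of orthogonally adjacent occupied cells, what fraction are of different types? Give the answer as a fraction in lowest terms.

11/42

Scan each occupied cell's neighbors to the right and below so each pair is counted once.
Row 1: 2(1,1)–2(1,2)= 2(1,1)–2(2,1)= 2(1,2)–1(1,3)≠ 2(1,2)–2(2,2)= 1(1,3)–1(1,4)= 1(1,3)–2(2,3)≠ 1(1,4)–1(1,5)= 1(1,5)–1(2,5)=  → 2/8 unlike.
Row 2: 2(2,1)–2(2,2)= 2(2,1)–2(3,1)= 2(2,2)–2(2,3)= 2(2,2)–2(3,2)= 2(2,3)–2(3,3)=  → 0/5 unlike.
Row 3: 2(3,1)–2(3,2)= 2(3,1)–1(4,1)≠ 2(3,2)–2(3,3)= 2(3,2)–2(4,2)= 2(3,3)–2(3,4)= 2(3,3)–2(4,3)= 2(3,4)–1(4,4)≠  → 2/7 unlike.
Row 4: 1(4,1)–2(4,2)≠ 1(4,1)–2(5,1)≠ 2(4,2)–2(4,3)= 2(4,2)–2(5,2)= 2(4,3)–1(4,4)≠ 2(4,3)–2(5,3)= 1(4,4)–1(4,5)= 1(4,4)–2(5,4)≠ 1(4,5)–1(5,5)=  → 4/9 unlike.
Row 5: 2(5,1)–2(5,2)= 2(5,2)–2(5,3)= 2(5,2)–2(6,2)= 2(5,3)–2(5,4)= 2(5,3)–2(6,3)= 2(5,4)–1(5,5)≠ 1(5,5)–2(6,5)≠  → 2/7 unlike.
Row 6: 2(6,2)–2(6,3)= 2(6,2)–2(7,2)= 2(6,3)–2(7,3)=  → 0/3 unlike.
Row 7: 2(7,1)–2(7,2)= 2(7,2)–2(7,3)= 2(7,3)–1(7,4)≠  → 1/3 unlike.
Total adjacent occupied pairs: 42; unlike-type pairs: 11.
11/42 is already in lowest terms.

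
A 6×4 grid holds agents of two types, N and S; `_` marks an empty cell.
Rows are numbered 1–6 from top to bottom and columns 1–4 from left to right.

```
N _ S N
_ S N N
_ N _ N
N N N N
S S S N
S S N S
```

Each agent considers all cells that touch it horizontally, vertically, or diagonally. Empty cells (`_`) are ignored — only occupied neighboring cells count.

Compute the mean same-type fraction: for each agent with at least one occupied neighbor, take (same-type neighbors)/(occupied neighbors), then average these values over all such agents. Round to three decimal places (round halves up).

Row 1: (1,1)N 0/1 · (1,3)S 1/4 · (1,4)N 2/3
Row 2: (2,2)S 1/4 · (2,3)N 4/6 · (2,4)N 3/4
Row 3: (3,2)N 4/5 · (3,4)N 4/4
Row 4: (4,1)N 2/4 · (4,2)N 3/6 · (4,3)N 5/7 · (4,4)N 3/4
Row 5: (5,1)S 3/5 · (5,2)S 4/8 · (5,3)S 3/8 · (5,4)N 3/5
Row 6: (6,1)S 3/3 · (6,2)S 4/5 · (6,3)N 1/5 · (6,4)S 1/3
Sum over 20 agents: 0/1 + 1/4 + 2/3 + 1/4 + 4/6 + 3/4 + 4/5 + 4/4 + 2/4 + 3/6 + 5/7 + 3/4 + 3/5 + 4/8 + 3/8 + 3/5 + 3/3 + 4/5 + 1/5 + 1/3 = 1891/168; mean = 1891/168 ÷ 20 = 1891/3360 = 0.562797… → 0.563.

0.563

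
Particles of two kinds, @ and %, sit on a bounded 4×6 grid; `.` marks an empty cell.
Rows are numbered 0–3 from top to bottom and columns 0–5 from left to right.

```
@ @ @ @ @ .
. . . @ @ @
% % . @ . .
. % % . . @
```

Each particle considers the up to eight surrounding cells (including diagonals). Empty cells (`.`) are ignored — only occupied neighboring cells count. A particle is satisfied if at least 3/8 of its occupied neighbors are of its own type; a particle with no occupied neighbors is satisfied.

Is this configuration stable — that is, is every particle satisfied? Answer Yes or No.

Yes

(0,0)@ 1/1 satisfied
(0,1)@ 2/2 satisfied
(0,2)@ 3/3 satisfied
(0,3)@ 4/4 satisfied
(0,4)@ 4/4 satisfied
(1,3)@ 5/5 satisfied
(1,4)@ 5/5 satisfied
(1,5)@ 2/2 satisfied
(2,0)% 2/2 satisfied
(2,1)% 3/3 satisfied
(2,3)@ 2/3 satisfied
(3,1)% 3/3 satisfied
(3,2)% 2/3 satisfied
(3,5)@ 0/0 satisfied
All meet the threshold, so the configuration is stable.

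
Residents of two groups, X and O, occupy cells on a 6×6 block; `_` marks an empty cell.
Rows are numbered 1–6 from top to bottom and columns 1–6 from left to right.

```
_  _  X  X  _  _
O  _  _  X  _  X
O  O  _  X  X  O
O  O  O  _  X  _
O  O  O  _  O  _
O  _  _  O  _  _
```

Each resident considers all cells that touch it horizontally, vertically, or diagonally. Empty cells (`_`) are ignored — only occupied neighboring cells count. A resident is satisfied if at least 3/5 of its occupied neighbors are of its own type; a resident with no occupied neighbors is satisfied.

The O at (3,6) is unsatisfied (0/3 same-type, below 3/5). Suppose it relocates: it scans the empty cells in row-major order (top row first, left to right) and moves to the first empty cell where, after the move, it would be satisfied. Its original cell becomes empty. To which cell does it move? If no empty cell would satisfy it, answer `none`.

(1,1)

Vacating (3,6). Empty cells in order:
  (1,1): 1/1 same-type → satisfied — stop here.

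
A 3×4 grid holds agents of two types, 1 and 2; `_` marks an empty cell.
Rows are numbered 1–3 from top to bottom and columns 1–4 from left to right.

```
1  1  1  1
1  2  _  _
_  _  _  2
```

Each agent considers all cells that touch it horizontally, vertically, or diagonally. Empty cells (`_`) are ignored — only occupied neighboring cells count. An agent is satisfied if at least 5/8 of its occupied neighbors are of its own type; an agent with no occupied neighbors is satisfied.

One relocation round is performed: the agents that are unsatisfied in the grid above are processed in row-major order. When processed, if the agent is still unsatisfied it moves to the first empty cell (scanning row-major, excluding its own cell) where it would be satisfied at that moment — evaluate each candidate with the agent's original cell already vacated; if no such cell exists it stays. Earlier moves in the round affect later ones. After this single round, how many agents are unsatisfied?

Initially unsatisfied (in order): (2,2).
  (2,2) → (3,3).
Resulting grid:
1 1 1 1
1 _ _ _
_ _ 2 2
All satisfied now.

0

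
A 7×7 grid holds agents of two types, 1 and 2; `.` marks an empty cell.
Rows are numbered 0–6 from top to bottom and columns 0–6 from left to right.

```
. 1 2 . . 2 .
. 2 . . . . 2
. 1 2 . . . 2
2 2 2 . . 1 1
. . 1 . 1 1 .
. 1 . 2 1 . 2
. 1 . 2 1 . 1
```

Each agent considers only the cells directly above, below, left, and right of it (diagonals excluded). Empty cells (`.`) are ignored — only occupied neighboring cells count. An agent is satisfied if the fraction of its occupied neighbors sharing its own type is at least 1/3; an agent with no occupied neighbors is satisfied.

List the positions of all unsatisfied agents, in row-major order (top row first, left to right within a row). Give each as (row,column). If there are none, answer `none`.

(0,1)1 0/2 ✗
(0,2)2 0/1 ✗
(0,5)2 0/0 ✓
(1,1)2 0/2 ✗
(1,6)2 1/1 ✓
(2,1)1 0/3 ✗
(2,2)2 1/2 ✓
(2,6)2 1/2 ✓
(3,0)2 1/1 ✓
(3,1)2 2/3 ✓
(3,2)2 2/3 ✓
(3,5)1 2/2 ✓
(3,6)1 1/2 ✓
(4,2)1 0/1 ✗
(4,4)1 2/2 ✓
(4,5)1 2/2 ✓
(5,1)1 1/1 ✓
(5,3)2 1/2 ✓
(5,4)1 2/3 ✓
(5,6)2 0/1 ✗
(6,1)1 1/1 ✓
(6,3)2 1/2 ✓
(6,4)1 1/2 ✓
(6,6)1 0/1 ✗

(0,1), (0,2), (1,1), (2,1), (4,2), (5,6), (6,6)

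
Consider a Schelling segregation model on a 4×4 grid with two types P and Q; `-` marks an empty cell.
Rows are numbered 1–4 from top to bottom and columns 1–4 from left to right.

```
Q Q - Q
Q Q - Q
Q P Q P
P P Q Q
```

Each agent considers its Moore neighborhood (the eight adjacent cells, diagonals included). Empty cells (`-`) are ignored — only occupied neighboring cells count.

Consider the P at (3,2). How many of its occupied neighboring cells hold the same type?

Occupied neighbors of (3,2): (2,1)=Q, (2,2)=Q, (3,1)=Q, (3,3)=Q, (4,1)=P, (4,2)=P, (4,3)=Q.
Same type (P): 2 of 7.

2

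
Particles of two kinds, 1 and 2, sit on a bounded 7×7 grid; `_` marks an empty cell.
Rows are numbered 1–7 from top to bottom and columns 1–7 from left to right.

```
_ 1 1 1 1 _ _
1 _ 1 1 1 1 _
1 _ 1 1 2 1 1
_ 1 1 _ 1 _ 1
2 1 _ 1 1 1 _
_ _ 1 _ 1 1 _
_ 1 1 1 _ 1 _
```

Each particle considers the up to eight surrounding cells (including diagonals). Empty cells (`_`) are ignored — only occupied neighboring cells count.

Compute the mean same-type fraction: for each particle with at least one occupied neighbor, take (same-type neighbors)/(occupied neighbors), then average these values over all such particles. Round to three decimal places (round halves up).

0.891

Row 1: (1,2)1 3/3 · (1,3)1 4/4 · (1,4)1 5/5 · (1,5)1 4/4
Row 2: (2,1)1 2/2 · (2,3)1 6/6 · (2,4)1 7/8 · (2,5)1 6/7 · (2,6)1 4/5
Row 3: (3,1)1 2/2 · (3,3)1 5/5 · (3,4)1 6/7 · (3,5)2 0/6 · (3,6)1 5/6 · (3,7)1 3/3
Row 4: (4,2)1 4/5 · (4,3)1 5/5 · (4,5)1 5/6 · (4,7)1 3/3
Row 5: (5,1)2 0/2 · (5,2)1 3/4 · (5,4)1 5/5 · (5,5)1 5/5 · (5,6)1 5/5
Row 6: (6,3)1 5/5 · (6,5)1 6/6 · (6,6)1 4/4
Row 7: (7,2)1 2/2 · (7,3)1 3/3 · (7,4)1 3/3 · (7,6)1 2/2
Sum over 31 particles: 3/3 + 4/4 + 5/5 + 4/4 + 2/2 + 6/6 + 7/8 + 6/7 + 4/5 + 2/2 + 5/5 + 6/7 + 0/6 + 5/6 + 3/3 + 4/5 + 5/5 + 5/6 + 3/3 + 0/2 + 3/4 + 5/5 + 5/5 + 5/5 + 5/5 + 6/6 + 4/4 + 2/2 + 3/3 + 3/3 + 2/2 = 23189/840; mean = 23189/840 ÷ 31 = 23189/26040 = 0.890514… → 0.891.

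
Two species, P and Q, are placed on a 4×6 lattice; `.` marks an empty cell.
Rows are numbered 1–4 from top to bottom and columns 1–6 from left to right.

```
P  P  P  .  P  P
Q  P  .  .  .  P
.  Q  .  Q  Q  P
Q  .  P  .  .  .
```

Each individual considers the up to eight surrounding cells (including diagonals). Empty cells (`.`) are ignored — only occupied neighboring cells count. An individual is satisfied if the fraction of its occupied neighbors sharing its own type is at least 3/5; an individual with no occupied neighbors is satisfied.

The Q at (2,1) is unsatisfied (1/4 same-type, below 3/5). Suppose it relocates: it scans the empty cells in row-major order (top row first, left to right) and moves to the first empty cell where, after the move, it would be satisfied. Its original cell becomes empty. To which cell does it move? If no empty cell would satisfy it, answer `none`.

(3,1)

Vacating (2,1). Empty cells in order:
  (1,4): 0/2 same-type → still unsatisfied.
  (2,3): 2/5 same-type → still unsatisfied.
  (2,4): 2/4 same-type → still unsatisfied.
  (2,5): 2/6 same-type → still unsatisfied.
  (3,1): 2/3 same-type → satisfied — stop here.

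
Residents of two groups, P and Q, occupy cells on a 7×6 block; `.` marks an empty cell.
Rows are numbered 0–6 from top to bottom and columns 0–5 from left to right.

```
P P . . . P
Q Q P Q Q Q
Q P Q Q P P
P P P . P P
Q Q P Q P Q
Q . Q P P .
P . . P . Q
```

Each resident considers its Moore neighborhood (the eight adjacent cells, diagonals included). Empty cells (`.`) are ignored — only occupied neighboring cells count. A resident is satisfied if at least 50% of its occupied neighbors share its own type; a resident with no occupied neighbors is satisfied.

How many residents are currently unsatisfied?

(0,0)P 1/3 not
(0,1)P 2/4 satisfied
(0,5)P 0/2 not
(1,0)Q 2/5 not
(1,1)Q 3/7 not
(1,2)P 2/6 not
(1,3)Q 3/5 satisfied
(1,4)Q 3/6 satisfied
(1,5)Q 1/4 not
(2,0)Q 2/5 not
(2,1)P 4/8 satisfied
(2,2)Q 3/7 not
(2,3)Q 3/7 not
(2,4)P 3/7 not
(2,5)P 3/5 satisfied
(3,0)P 2/5 not
(3,1)P 4/8 satisfied
(3,2)P 3/7 not
(3,4)P 4/7 satisfied
(3,5)P 4/5 satisfied
(4,0)Q 2/4 satisfied
(4,1)Q 3/7 not
(4,2)P 3/6 satisfied
(4,3)Q 1/7 not
(4,4)P 4/6 satisfied
(4,5)Q 0/4 not
(5,0)Q 2/3 satisfied
(5,2)Q 2/5 not
(5,3)P 4/6 satisfied
(5,4)P 3/6 satisfied
(6,0)P 0/1 not
(6,3)P 2/3 satisfied
(6,5)Q 0/1 not
Unsatisfied: (0,0), (0,5), (1,0), (1,1), (1,2), (1,5), (2,0), (2,2), (2,3), (2,4), (3,0), (3,2), (4,1), (4,3), (4,5), (5,2), (6,0), (6,5) — 18 in total.

18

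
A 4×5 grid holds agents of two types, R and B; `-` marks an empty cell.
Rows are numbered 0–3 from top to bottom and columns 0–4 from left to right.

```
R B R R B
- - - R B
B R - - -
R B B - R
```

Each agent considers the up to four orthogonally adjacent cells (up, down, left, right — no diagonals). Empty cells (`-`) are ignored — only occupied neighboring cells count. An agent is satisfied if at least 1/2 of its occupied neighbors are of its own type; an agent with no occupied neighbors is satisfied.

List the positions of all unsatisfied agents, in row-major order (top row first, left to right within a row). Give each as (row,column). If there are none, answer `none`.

Row 0: (0,0)R 0/1 not · (0,1)B 0/2 not · (0,2)R 1/2 satisfied · (0,3)R 2/3 satisfied · (0,4)B 1/2 satisfied
Row 1: (1,3)R 1/2 satisfied · (1,4)B 1/2 satisfied
Row 2: (2,0)B 0/2 not · (2,1)R 0/2 not
Row 3: (3,0)R 0/2 not · (3,1)B 1/3 not · (3,2)B 1/1 satisfied · (3,4)R 0/0 satisfied

(0,0), (0,1), (2,0), (2,1), (3,0), (3,1)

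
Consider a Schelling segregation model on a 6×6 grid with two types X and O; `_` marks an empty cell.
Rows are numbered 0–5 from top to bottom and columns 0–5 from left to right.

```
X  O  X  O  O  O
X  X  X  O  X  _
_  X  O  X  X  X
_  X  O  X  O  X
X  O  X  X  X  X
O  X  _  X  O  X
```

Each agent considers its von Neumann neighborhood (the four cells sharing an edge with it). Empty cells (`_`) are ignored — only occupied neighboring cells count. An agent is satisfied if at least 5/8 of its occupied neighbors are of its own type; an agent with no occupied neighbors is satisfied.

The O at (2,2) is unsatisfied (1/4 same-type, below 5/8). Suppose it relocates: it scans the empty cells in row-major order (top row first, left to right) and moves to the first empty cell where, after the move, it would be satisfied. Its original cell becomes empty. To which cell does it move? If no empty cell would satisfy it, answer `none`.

none

Vacating (2,2). Empty cells in order:
  (1,5): 1/3 same-type → still unsatisfied.
  (2,0): 0/2 same-type → still unsatisfied.
  (3,0): 0/2 same-type → still unsatisfied.
  (5,2): 0/3 same-type → still unsatisfied.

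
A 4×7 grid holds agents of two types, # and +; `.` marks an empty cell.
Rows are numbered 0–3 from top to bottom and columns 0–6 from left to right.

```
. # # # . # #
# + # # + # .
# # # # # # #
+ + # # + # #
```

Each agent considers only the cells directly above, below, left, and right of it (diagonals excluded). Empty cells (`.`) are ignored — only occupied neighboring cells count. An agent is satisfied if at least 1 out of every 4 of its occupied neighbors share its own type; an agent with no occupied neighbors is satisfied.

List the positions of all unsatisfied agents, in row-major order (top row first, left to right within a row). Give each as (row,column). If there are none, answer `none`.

(0,1)# 1/2 satisfied
(0,2)# 3/3 satisfied
(0,3)# 2/2 satisfied
(0,5)# 2/2 satisfied
(0,6)# 1/1 satisfied
(1,0)# 1/2 satisfied
(1,1)+ 0/4 not
(1,2)# 3/4 satisfied
(1,3)# 3/4 satisfied
(1,4)+ 0/3 not
(1,5)# 2/3 satisfied
(2,0)# 2/3 satisfied
(2,1)# 2/4 satisfied
(2,2)# 4/4 satisfied
(2,3)# 4/4 satisfied
(2,4)# 2/4 satisfied
(2,5)# 4/4 satisfied
(2,6)# 2/2 satisfied
(3,0)+ 1/2 satisfied
(3,1)+ 1/3 satisfied
(3,2)# 2/3 satisfied
(3,3)# 2/3 satisfied
(3,4)+ 0/3 not
(3,5)# 2/3 satisfied
(3,6)# 2/2 satisfied

(1,1), (1,4), (3,4)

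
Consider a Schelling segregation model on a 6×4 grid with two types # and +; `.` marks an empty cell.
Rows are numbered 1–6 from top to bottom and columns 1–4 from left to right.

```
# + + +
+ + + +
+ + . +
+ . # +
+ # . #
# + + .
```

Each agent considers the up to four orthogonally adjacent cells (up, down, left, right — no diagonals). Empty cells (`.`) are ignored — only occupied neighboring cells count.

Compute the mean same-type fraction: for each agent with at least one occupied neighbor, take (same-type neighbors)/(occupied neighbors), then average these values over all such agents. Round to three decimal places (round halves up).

(1,1)# 0/2
(1,2)+ 2/3
(1,3)+ 3/3
(1,4)+ 2/2
(2,1)+ 2/3
(2,2)+ 4/4
(2,3)+ 3/3
(2,4)+ 3/3
(3,1)+ 3/3
(3,2)+ 2/2
(3,4)+ 2/2
(4,1)+ 2/2
(4,3)# 0/1
(4,4)+ 1/3
(5,1)+ 1/3
(5,2)# 0/2
(5,4)# 0/1
(6,1)# 0/2
(6,2)+ 1/3
(6,3)+ 1/1
Sum over 20 agents: 0/2 + 2/3 + 3/3 + 2/2 + 2/3 + 4/4 + 3/3 + 3/3 + 3/3 + 2/2 + 2/2 + 2/2 + 0/1 + 1/3 + 1/3 + 0/2 + 0/1 + 0/2 + 1/3 + 1/1 = 37/3; mean = 37/3 ÷ 20 = 37/60 = 0.616666… → 0.617.

0.617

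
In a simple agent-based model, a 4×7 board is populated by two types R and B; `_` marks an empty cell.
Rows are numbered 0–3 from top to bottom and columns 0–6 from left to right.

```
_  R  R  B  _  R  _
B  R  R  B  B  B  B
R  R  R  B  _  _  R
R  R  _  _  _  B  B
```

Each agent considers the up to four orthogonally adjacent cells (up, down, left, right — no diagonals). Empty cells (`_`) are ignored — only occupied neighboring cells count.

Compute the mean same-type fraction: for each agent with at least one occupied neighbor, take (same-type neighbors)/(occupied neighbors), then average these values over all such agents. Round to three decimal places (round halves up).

(0,1)R 2/2
(0,2)R 2/3
(0,3)B 1/2
(0,5)R 0/1
(1,0)B 0/2
(1,1)R 3/4
(1,2)R 3/4
(1,3)B 3/4
(1,4)B 2/2
(1,5)B 2/3
(1,6)B 1/2
(2,0)R 2/3
(2,1)R 4/4
(2,2)R 2/3
(2,3)B 1/2
(2,6)R 0/2
(3,0)R 2/2
(3,1)R 2/2
(3,5)B 1/1
(3,6)B 1/2
Sum over 20 agents: 2/2 + 2/3 + 1/2 + 0/1 + 0/2 + 3/4 + 3/4 + 3/4 + 2/2 + 2/3 + 1/2 + 2/3 + 4/4 + 2/3 + 1/2 + 0/2 + 2/2 + 2/2 + 1/1 + 1/2 = 155/12; mean = 155/12 ÷ 20 = 31/48 = 0.645833… → 0.646.

0.646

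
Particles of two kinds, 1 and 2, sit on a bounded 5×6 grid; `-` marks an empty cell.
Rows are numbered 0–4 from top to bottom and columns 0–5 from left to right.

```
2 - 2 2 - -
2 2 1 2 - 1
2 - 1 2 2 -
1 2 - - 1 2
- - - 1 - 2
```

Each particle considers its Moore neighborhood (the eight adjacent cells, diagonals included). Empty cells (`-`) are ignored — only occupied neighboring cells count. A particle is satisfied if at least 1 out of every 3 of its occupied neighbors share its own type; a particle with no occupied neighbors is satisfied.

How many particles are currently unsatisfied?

5

(0,0)2 2/2 satisfied
(0,2)2 3/4 satisfied
(0,3)2 2/3 satisfied
(1,0)2 3/3 satisfied
(1,1)2 4/6 satisfied
(1,2)1 1/6 not
(1,3)2 4/6 satisfied
(1,5)1 0/1 not
(2,0)2 3/4 satisfied
(2,2)1 1/5 not
(2,3)2 2/5 satisfied
(2,4)2 3/5 satisfied
(3,0)1 0/2 not
(3,1)2 1/3 satisfied
(3,4)1 1/5 not
(3,5)2 2/3 satisfied
(4,3)1 1/1 satisfied
(4,5)2 1/2 satisfied
Unsatisfied: (1,2), (1,5), (2,2), (3,0), (3,4) — 5 in total.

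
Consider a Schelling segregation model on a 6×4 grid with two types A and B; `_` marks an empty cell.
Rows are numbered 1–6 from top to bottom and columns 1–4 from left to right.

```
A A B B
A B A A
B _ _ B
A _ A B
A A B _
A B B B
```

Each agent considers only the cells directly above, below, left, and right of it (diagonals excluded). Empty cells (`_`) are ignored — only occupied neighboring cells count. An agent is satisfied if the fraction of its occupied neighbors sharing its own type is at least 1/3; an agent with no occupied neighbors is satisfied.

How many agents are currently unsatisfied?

Row 1: (1,1)A 2/2 satisfied · (1,2)A 1/3 satisfied · (1,3)B 1/3 satisfied · (1,4)B 1/2 satisfied
Row 2: (2,1)A 1/3 satisfied · (2,2)B 0/3 not · (2,3)A 1/3 satisfied · (2,4)A 1/3 satisfied
Row 3: (3,1)B 0/2 not · (3,4)B 1/2 satisfied
Row 4: (4,1)A 1/2 satisfied · (4,3)A 0/2 not · (4,4)B 1/2 satisfied
Row 5: (5,1)A 3/3 satisfied · (5,2)A 1/3 satisfied · (5,3)B 1/3 satisfied
Row 6: (6,1)A 1/2 satisfied · (6,2)B 1/3 satisfied · (6,3)B 3/3 satisfied · (6,4)B 1/1 satisfied
Unsatisfied: (2,2), (3,1), (4,3) — 3 in total.

3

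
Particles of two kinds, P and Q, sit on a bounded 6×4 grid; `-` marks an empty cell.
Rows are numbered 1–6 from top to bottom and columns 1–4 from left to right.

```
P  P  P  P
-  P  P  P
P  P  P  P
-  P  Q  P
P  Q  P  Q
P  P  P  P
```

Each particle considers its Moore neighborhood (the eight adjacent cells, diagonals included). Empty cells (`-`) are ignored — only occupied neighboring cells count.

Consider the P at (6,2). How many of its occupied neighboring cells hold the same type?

4

Occupied neighbors of (6,2): (5,1)=P, (5,2)=Q, (5,3)=P, (6,1)=P, (6,3)=P.
Same type (P): 4 of 5.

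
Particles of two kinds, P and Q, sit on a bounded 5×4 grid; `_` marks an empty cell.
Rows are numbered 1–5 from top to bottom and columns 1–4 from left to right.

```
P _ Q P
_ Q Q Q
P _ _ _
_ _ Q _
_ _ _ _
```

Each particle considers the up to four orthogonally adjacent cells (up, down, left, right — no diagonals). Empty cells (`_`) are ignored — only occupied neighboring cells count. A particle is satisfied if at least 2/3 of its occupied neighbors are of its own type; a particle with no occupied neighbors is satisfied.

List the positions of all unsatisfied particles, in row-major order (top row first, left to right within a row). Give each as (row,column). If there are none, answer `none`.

Row 1: (1,1)P 0/0 satisfied · (1,3)Q 1/2 not · (1,4)P 0/2 not
Row 2: (2,2)Q 1/1 satisfied · (2,3)Q 3/3 satisfied · (2,4)Q 1/2 not
Row 3: (3,1)P 0/0 satisfied
Row 4: (4,3)Q 0/0 satisfied

(1,3), (1,4), (2,4)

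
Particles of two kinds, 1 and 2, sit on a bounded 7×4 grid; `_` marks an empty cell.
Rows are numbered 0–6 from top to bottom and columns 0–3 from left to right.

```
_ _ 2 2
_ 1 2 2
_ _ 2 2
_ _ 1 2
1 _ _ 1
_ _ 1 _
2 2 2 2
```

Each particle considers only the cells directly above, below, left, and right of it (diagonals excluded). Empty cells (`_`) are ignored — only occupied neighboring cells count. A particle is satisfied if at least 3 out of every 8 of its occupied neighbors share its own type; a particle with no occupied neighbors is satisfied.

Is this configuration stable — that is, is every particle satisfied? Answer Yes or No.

No

Row 0: (0,2)2 2/2 satisfied · (0,3)2 2/2 satisfied
Row 1: (1,1)1 0/1 not · (1,2)2 3/4 satisfied · (1,3)2 3/3 satisfied
Row 2: (2,2)2 2/3 satisfied · (2,3)2 3/3 satisfied
Row 3: (3,2)1 0/2 not · (3,3)2 1/3 not
Row 4: (4,0)1 0/0 satisfied · (4,3)1 0/1 not
Row 5: (5,2)1 0/1 not
Row 6: (6,0)2 1/1 satisfied · (6,1)2 2/2 satisfied · (6,2)2 2/3 satisfied · (6,3)2 1/1 satisfied
For instance (1,1) has only 0/1 same-type neighbors, below 3/8.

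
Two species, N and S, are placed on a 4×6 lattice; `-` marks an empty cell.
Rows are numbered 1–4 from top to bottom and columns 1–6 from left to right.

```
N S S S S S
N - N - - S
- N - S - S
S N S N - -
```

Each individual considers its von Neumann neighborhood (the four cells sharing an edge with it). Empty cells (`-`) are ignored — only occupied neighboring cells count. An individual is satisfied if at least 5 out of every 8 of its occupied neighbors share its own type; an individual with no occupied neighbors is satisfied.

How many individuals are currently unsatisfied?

8

Row 1: (1,1)N 1/2 ✗ · (1,2)S 1/2 ✗ · (1,3)S 2/3 ✓ · (1,4)S 2/2 ✓ · (1,5)S 2/2 ✓ · (1,6)S 2/2 ✓
Row 2: (2,1)N 1/1 ✓ · (2,3)N 0/1 ✗ · (2,6)S 2/2 ✓
Row 3: (3,2)N 1/1 ✓ · (3,4)S 0/1 ✗ · (3,6)S 1/1 ✓
Row 4: (4,1)S 0/1 ✗ · (4,2)N 1/3 ✗ · (4,3)S 0/2 ✗ · (4,4)N 0/2 ✗
Unsatisfied: (1,1), (1,2), (2,3), (3,4), (4,1), (4,2), (4,3), (4,4) — 8 in total.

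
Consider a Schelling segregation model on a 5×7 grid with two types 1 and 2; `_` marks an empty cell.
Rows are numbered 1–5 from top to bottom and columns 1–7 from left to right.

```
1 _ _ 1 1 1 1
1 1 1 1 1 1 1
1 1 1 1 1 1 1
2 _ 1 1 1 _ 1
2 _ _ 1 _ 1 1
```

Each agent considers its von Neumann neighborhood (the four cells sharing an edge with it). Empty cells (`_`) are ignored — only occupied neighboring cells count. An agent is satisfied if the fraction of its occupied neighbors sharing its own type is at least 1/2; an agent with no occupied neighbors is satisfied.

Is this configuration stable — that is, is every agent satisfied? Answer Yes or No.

Yes

(1,1)1 1/1 ✓
(1,4)1 2/2 ✓
(1,5)1 3/3 ✓
(1,6)1 3/3 ✓
(1,7)1 2/2 ✓
(2,1)1 3/3 ✓
(2,2)1 3/3 ✓
(2,3)1 3/3 ✓
(2,4)1 4/4 ✓
(2,5)1 4/4 ✓
(2,6)1 4/4 ✓
(2,7)1 3/3 ✓
(3,1)1 2/3 ✓
(3,2)1 3/3 ✓
(3,3)1 4/4 ✓
(3,4)1 4/4 ✓
(3,5)1 4/4 ✓
(3,6)1 3/3 ✓
(3,7)1 3/3 ✓
(4,1)2 1/2 ✓
(4,3)1 2/2 ✓
(4,4)1 4/4 ✓
(4,5)1 2/2 ✓
(4,7)1 2/2 ✓
(5,1)2 1/1 ✓
(5,4)1 1/1 ✓
(5,6)1 1/1 ✓
(5,7)1 2/2 ✓
All meet the threshold, so the configuration is stable.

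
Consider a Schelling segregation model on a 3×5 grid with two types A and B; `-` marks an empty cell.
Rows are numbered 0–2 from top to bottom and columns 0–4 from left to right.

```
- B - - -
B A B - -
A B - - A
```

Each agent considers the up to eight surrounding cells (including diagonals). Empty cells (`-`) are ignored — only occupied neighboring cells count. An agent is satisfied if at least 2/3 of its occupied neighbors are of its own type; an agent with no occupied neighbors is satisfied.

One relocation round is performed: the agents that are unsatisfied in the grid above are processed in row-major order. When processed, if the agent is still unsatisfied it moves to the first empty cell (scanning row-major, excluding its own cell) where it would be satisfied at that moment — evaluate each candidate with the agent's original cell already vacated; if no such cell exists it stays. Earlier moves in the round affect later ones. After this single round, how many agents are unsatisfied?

Initially unsatisfied (in order): (1,0), (1,1), (2,0), (2,1).
  (1,0) → (0,2).
  (1,1) → (0,4).
  (2,0) → (1,4).
  (2,1): now satisfied by earlier moves; stays.
Resulting grid:
- B B - A
- - B - A
- B - - A
All satisfied now.

0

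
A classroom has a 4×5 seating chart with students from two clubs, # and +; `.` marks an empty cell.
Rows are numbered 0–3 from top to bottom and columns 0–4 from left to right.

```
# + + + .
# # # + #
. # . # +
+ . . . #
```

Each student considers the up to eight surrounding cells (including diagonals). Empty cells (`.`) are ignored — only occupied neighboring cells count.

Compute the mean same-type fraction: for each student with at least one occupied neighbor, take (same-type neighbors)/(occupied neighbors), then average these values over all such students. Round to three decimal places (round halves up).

(0,0)# 2/3
(0,1)+ 1/5
(0,2)+ 3/5
(0,3)+ 2/4
(1,0)# 3/4
(1,1)# 4/6
(1,2)# 3/7
(1,3)+ 3/6
(1,4)# 1/4
(2,1)# 3/4
(2,3)# 3/5
(2,4)+ 1/4
(3,0)+ 0/1
(3,4)# 1/2
Sum over 14 students: 2/3 + 1/5 + 3/5 + 2/4 + 3/4 + 4/6 + 3/7 + 3/6 + 1/4 + 3/4 + 3/5 + 1/4 + 0/1 + 1/2 = 1399/210; mean = 1399/210 ÷ 14 = 1399/2940 = 0.475850… → 0.476.

0.476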